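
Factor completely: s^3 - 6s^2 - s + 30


Try integer roots (divisors of 30). s=5: p(5)=0.
Divide out (s - 5): quotient is s^2 - s - 6.
Factor the quadratic: (s + 2)(s - 3)
Result: (s - 5)(s + 2)(s - 3)


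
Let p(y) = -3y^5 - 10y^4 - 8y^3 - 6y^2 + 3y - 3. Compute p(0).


Using direct substitution:
  -3 * (0)^5 = 0
  -10 * (0)^4 = 0
  -8 * (0)^3 = 0
  -6 * (0)^2 = 0
  3 * (0)^1 = 0
  constant: -3
Sum = 0 + 0 + 0 + 0 + 0 - 3 = -3


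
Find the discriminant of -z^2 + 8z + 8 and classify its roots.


D = b^2 - 4ac = (8)^2 - 4(-1)(8) = 64 + 32 = 96
Since D > 0: two distinct irrational roots


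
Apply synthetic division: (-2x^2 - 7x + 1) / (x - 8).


Synthetic division with c = 8. Coefficients: -2, -7, 1
Bring down -2.
  -2 * 8 = -16; -16 - 7 = -23
  -23 * 8 = -184; -184 + 1 = -183
Quotient: -2x - 23, Remainder: -183


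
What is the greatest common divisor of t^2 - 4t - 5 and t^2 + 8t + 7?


Factor each:
  t^2 - 4t - 5 = (t + 1)(t - 5)
  t^2 + 8t + 7 = (t + 1)(t + 7)
Common monic factor: t + 1


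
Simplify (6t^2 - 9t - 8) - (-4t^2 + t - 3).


Distribute the minus sign:
  (6t^2 - 9t - 8)
- (-4t^2 + t - 3)
Negate second polynomial: 4t^2 - t + 3
Add: 10t^2 - 10t - 5


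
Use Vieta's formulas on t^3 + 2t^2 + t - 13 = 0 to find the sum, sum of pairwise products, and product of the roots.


Monic cubic t^3+bt^2+ct+d=0: sum=-b, pairwise sum=c, product=-d.
b=2, c=1, d=-13
r1+r2+r3 = -2
r1r2+r1r3+r2r3 = 1
r1r2r3 = 13


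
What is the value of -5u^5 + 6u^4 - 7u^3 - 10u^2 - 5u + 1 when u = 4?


Using direct substitution:
  -5 * (4)^5 = -5120
  6 * (4)^4 = 1536
  -7 * (4)^3 = -448
  -10 * (4)^2 = -160
  -5 * (4)^1 = -20
  constant: 1
Sum = -5120 + 1536 - 448 - 160 - 20 + 1 = -4211


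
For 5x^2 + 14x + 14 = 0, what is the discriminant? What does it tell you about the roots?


D = b^2 - 4ac = (14)^2 - 4(5)(14) = 196 - 280 = -84
Since D < 0: two complex conjugate roots (no real roots)


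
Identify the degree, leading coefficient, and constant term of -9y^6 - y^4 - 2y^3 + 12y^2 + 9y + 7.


Highest power of y is 6, with coefficient -9. Constant term is 7.
Degree = 6, leading coefficient = -9, constant term = 7


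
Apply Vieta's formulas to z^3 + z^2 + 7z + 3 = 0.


Monic cubic z^3+bz^2+cz+d=0: sum=-b, pairwise sum=c, product=-d.
b=1, c=7, d=3
r1+r2+r3 = -1
r1r2+r1r3+r2r3 = 7
r1r2r3 = -3


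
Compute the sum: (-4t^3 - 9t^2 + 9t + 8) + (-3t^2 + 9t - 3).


Align terms by degree and add:
  -4t^3 - 9t^2 + 9t + 8
  -3t^2 + 9t - 3
= -4t^3 - 12t^2 + 18t + 5


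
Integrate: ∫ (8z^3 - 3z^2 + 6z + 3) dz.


Reverse power rule on each term:
  ∫ 8z^3 dz = 2z^4
  ∫ -3z^2 dz = -z^3
  ∫ 6z dz = 3z^2
  ∫ 3 dz = 3z
F(z) = 2z^4 - z^3 + 3z^2 + 3z + C


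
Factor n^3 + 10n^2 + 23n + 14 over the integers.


Try integer roots (divisors of 14). n=-7: p(-7)=0.
Divide out (n + 7): quotient is n^2 + 3n + 2.
Factor the quadratic: (n + 2)(n + 1)
Result: (n + 7)(n + 2)(n + 1)


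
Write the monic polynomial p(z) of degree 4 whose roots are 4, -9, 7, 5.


p(z) = (z - 4)(z + 9)(z - 7)(z - 5)
Expand: z^4 - 7z^3 - 61z^2 + 607z - 1260


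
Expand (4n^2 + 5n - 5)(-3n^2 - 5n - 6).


Distribute each term of the first polynomial:
  (4n^2)(-3n^2 - 5n - 6) = -12n^4 - 20n^3 - 24n^2
  (5n)(-3n^2 - 5n - 6) = -15n^3 - 25n^2 - 30n
  (-5)(-3n^2 - 5n - 6) = 15n^2 + 25n + 30
Sum: -12n^4 - 35n^3 - 34n^2 - 5n + 30


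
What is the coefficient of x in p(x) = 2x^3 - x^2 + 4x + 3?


Read off the coefficient of x: 4


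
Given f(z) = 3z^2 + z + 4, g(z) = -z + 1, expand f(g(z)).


Substitute g(z) into f:
f(g(z)) = 3*(-z + 1)^2 + 1*(-z + 1) + 4
(-z + 1)^2 = z^2 - 2z + 1
Expand and combine: 3z^2 - 7z + 8


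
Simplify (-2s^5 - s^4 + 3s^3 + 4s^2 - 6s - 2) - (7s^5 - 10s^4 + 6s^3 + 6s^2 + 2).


Distribute the minus sign:
  (-2s^5 - s^4 + 3s^3 + 4s^2 - 6s - 2)
- (7s^5 - 10s^4 + 6s^3 + 6s^2 + 2)
Negate second polynomial: -7s^5 + 10s^4 - 6s^3 - 6s^2 - 2
Add: -9s^5 + 9s^4 - 3s^3 - 2s^2 - 6s - 4


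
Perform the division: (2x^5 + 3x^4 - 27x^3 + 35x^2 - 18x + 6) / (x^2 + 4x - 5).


(2x^5 + 3x^4 - 27x^3 + 35x^2 - 18x + 6) / (x^2 + 4x - 5)
Step 1: 2x^3 * (x^2 + 4x - 5) = 2x^5 + 8x^4 - 10x^3; subtract.
Step 2: -5x^2 * (x^2 + 4x - 5) = -5x^4 - 20x^3 + 25x^2; subtract.
Step 3: 3x * (x^2 + 4x - 5) = 3x^3 + 12x^2 - 15x; subtract.
Step 4: -2 * (x^2 + 4x - 5) = -2x^2 - 8x + 10; subtract.
Quotient: 2x^3 - 5x^2 + 3x - 2, Remainder: 5x - 4


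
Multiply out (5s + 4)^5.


Expand (5s + 4)^5 by repeated multiplication:
  (5s + 4)^2 = 25s^2 + 40s + 16
  (5s + 4)^3 = 125s^3 + 300s^2 + 240s + 64
  (5s + 4)^4 = 625s^4 + 2000s^3 + 2400s^2 + 1280s + 256
= 3125s^5 + 12500s^4 + 20000s^3 + 16000s^2 + 6400s + 1024


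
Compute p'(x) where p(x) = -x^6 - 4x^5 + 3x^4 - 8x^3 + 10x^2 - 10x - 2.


Apply the power rule term by term:
  d/dx(-x^6) = -6x^5
  d/dx(-4x^5) = -20x^4
  d/dx(3x^4) = 12x^3
  d/dx(-8x^3) = -24x^2
  d/dx(10x^2) = 20x
  d/dx(-10x) = -10
  d/dx(-2) = 0
p'(x) = -6x^5 - 20x^4 + 12x^3 - 24x^2 + 20x - 10


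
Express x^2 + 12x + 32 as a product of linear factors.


Roots satisfy r1 + r2 = -b/a = -12 and r1*r2 = c/a = 32.
So r1 = -8, r2 = -4.
x^2 + 12x + 32 = (x - r1)(x - r2) = (x + 8)(x + 4)


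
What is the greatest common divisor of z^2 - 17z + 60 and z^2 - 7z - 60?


Factor each:
  z^2 - 17z + 60 = (z - 12)(z - 5)
  z^2 - 7z - 60 = (z - 12)(z + 5)
Common monic factor: z - 12


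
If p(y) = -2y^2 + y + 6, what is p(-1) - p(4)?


p(-1) = 3
p(4) = -22
p(-1) - p(4) = 3 + 22 = 25


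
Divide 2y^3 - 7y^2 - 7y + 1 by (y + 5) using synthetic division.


Synthetic division with c = -5. Coefficients: 2, -7, -7, 1
Bring down 2.
  2 * -5 = -10; -10 - 7 = -17
  -17 * -5 = 85; 85 - 7 = 78
  78 * -5 = -390; -390 + 1 = -389
Quotient: 2y^2 - 17y + 78, Remainder: -389


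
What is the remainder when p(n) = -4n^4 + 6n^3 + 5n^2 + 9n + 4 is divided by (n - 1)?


By the Remainder Theorem, the remainder equals p(1):
  -4*(1)^4 = -4
  6*(1)^3 = 6
  5*(1)^2 = 5
  9*(1)^1 = 9
  constant: 4
Sum: -4 + 6 + 5 + 9 + 4 = 20


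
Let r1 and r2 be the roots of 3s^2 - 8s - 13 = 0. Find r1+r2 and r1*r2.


For as^2+bs+c=0: sum = -b/a, product = c/a.
a=3, b=-8, c=-13
Sum = -(-8)/3 = 8/3
Product = (-13)/3 = -13/3


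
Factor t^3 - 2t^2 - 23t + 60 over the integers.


Try integer roots (divisors of 60). t=3: p(3)=0.
Divide out (t - 3): quotient is t^2 + t - 20.
Factor the quadratic: (t - 4)(t + 5)
Result: (t - 3)(t - 4)(t + 5)


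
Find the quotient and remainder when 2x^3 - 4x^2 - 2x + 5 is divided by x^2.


(2x^3 - 4x^2 - 2x + 5) / (x^2)
Step 1: 2x * (x^2) = 2x^3; subtract.
Step 2: -4 * (x^2) = -4x^2; subtract.
Quotient: 2x - 4, Remainder: -2x + 5


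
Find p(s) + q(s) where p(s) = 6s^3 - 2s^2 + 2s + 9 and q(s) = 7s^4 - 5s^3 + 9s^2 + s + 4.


Align terms by degree and add:
  6s^3 - 2s^2 + 2s + 9
+ 7s^4 - 5s^3 + 9s^2 + s + 4
= 7s^4 + s^3 + 7s^2 + 3s + 13


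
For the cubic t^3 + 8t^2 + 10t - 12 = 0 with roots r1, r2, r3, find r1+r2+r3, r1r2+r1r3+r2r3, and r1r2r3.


Monic cubic t^3+bt^2+ct+d=0: sum=-b, pairwise sum=c, product=-d.
b=8, c=10, d=-12
r1+r2+r3 = -8
r1r2+r1r3+r2r3 = 10
r1r2r3 = 12


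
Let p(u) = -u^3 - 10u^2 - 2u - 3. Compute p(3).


Using direct substitution:
  -1 * (3)^3 = -27
  -10 * (3)^2 = -90
  -2 * (3)^1 = -6
  constant: -3
Sum = -27 - 90 - 6 - 3 = -126


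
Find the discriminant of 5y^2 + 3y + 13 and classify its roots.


D = b^2 - 4ac = (3)^2 - 4(5)(13) = 9 - 260 = -251
Since D < 0: two complex conjugate roots (no real roots)


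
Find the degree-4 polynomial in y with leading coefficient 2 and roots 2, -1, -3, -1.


p(y) = 2(y - 2)(y + 1)(y + 3)(y + 1)
Expand: 2y^4 + 6y^3 - 6y^2 - 22y - 12


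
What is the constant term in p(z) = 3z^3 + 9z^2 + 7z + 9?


Read off the constant term: 9


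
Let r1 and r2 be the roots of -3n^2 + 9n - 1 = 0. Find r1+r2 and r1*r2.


For an^2+bn+c=0: sum = -b/a, product = c/a.
a=-3, b=9, c=-1
Sum = -(9)/-3 = 3
Product = (-1)/-3 = 1/3


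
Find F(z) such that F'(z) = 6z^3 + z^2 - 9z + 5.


Reverse power rule on each term:
  ∫ 6z^3 dz = (3/2)z^4
  ∫ z^2 dz = (1/3)z^3
  ∫ -9z dz = -(9/2)z^2
  ∫ 5 dz = 5z
F(z) = (3/2)z^4 + (1/3)z^3 - (9/2)z^2 + 5z + C


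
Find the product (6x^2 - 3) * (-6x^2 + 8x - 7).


Distribute each term of the first polynomial:
  (6x^2)(-6x^2 + 8x - 7) = -36x^4 + 48x^3 - 42x^2
  (-3)(-6x^2 + 8x - 7) = 18x^2 - 24x + 21
Sum: -36x^4 + 48x^3 - 24x^2 - 24x + 21


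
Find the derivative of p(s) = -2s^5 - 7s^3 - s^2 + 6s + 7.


Apply the power rule term by term:
  d/ds(-2s^5) = -10s^4
  d/ds(-7s^3) = -21s^2
  d/ds(-s^2) = -2s
  d/ds(6s) = 6
  d/ds(7) = 0
p'(s) = -10s^4 - 21s^2 - 2s + 6


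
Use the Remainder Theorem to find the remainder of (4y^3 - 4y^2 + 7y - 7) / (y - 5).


By the Remainder Theorem, the remainder equals p(5):
  4*(5)^3 = 500
  -4*(5)^2 = -100
  7*(5)^1 = 35
  constant: -7
Sum: 500 - 100 + 35 - 7 = 428


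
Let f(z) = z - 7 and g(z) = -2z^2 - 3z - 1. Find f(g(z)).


Substitute g(z) into f:
f(g(z)) = 1*(-2z^2 - 3z - 1) + (-7)
Expand and combine: -2z^2 - 3z - 8


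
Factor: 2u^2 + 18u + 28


Roots satisfy r1 + r2 = -b/a = -9 and r1*r2 = c/a = 14.
So r1 = -7, r2 = -2.
2u^2 + 18u + 28 = 2(u - r1)(u - r2) = 2(u + 7)(u + 2)


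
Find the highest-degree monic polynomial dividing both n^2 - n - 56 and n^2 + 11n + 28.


Factor each:
  n^2 - n - 56 = (n + 7)(n - 8)
  n^2 + 11n + 28 = (n + 7)(n + 4)
Common monic factor: n + 7


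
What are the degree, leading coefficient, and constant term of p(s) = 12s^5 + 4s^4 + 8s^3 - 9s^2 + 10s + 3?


Highest power of s is 5, with coefficient 12. Constant term is 3.
Degree = 5, leading coefficient = 12, constant term = 3


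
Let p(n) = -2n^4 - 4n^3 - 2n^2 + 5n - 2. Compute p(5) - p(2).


p(5) = -1777
p(2) = -64
p(5) - p(2) = -1777 + 64 = -1713


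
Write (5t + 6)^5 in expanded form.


Expand (5t + 6)^5 by repeated multiplication:
  (5t + 6)^2 = 25t^2 + 60t + 36
  (5t + 6)^3 = 125t^3 + 450t^2 + 540t + 216
  (5t + 6)^4 = 625t^4 + 3000t^3 + 5400t^2 + 4320t + 1296
= 3125t^5 + 18750t^4 + 45000t^3 + 54000t^2 + 32400t + 7776


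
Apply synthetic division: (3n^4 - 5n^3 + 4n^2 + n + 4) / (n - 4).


Synthetic division with c = 4. Coefficients: 3, -5, 4, 1, 4
Bring down 3.
  3 * 4 = 12; 12 - 5 = 7
  7 * 4 = 28; 28 + 4 = 32
  32 * 4 = 128; 128 + 1 = 129
  129 * 4 = 516; 516 + 4 = 520
Quotient: 3n^3 + 7n^2 + 32n + 129, Remainder: 520


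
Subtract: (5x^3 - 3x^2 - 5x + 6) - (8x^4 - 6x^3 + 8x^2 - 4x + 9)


Distribute the minus sign:
  (5x^3 - 3x^2 - 5x + 6)
- (8x^4 - 6x^3 + 8x^2 - 4x + 9)
Negate second polynomial: -8x^4 + 6x^3 - 8x^2 + 4x - 9
Add: -8x^4 + 11x^3 - 11x^2 - x - 3


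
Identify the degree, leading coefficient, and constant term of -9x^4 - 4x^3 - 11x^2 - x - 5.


Highest power of x is 4, with coefficient -9. Constant term is -5.
Degree = 4, leading coefficient = -9, constant term = -5


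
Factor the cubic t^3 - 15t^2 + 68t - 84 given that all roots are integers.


Try integer roots (divisors of -84). t=2: p(2)=0.
Divide out (t - 2): quotient is t^2 - 13t + 42.
Factor the quadratic: (t - 7)(t - 6)
Result: (t - 2)(t - 7)(t - 6)


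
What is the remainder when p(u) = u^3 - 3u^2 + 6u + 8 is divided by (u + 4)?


By the Remainder Theorem, the remainder equals p(-4):
  1*(-4)^3 = -64
  -3*(-4)^2 = -48
  6*(-4)^1 = -24
  constant: 8
Sum: -64 - 48 - 24 + 8 = -128


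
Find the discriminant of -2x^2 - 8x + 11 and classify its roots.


D = b^2 - 4ac = (-8)^2 - 4(-2)(11) = 64 + 88 = 152
Since D > 0: two distinct irrational roots


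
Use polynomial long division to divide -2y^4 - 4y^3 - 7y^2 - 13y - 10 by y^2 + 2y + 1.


(-2y^4 - 4y^3 - 7y^2 - 13y - 10) / (y^2 + 2y + 1)
Step 1: -2y^2 * (y^2 + 2y + 1) = -2y^4 - 4y^3 - 2y^2; subtract.
Step 2: 0 * (y^2 + 2y + 1) = 0; subtract.
Step 3: -5 * (y^2 + 2y + 1) = -5y^2 - 10y - 5; subtract.
Quotient: -2y^2 - 5, Remainder: -3y - 5


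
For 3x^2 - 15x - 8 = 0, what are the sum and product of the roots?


For ax^2+bx+c=0: sum = -b/a, product = c/a.
a=3, b=-15, c=-8
Sum = -(-15)/3 = 5
Product = (-8)/3 = -8/3


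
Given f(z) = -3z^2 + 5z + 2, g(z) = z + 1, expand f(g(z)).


Substitute g(z) into f:
f(g(z)) = -3*(z + 1)^2 + 5*(z + 1) + 2
(z + 1)^2 = z^2 + 2z + 1
Expand and combine: -3z^2 - z + 4


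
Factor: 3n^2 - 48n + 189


Roots satisfy r1 + r2 = -b/a = 16 and r1*r2 = c/a = 63.
So r1 = 7, r2 = 9.
3n^2 - 48n + 189 = 3(n - r1)(n - r2) = 3(n - 7)(n - 9)


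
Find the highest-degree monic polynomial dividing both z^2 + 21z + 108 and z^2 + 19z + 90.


Factor each:
  z^2 + 21z + 108 = (z + 9)(z + 12)
  z^2 + 19z + 90 = (z + 9)(z + 10)
Common monic factor: z + 9


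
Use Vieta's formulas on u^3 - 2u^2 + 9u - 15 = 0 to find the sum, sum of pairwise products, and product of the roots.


Monic cubic u^3+bu^2+cu+d=0: sum=-b, pairwise sum=c, product=-d.
b=-2, c=9, d=-15
r1+r2+r3 = 2
r1r2+r1r3+r2r3 = 9
r1r2r3 = 15


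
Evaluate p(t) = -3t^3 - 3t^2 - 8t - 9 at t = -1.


Using direct substitution:
  -3 * (-1)^3 = 3
  -3 * (-1)^2 = -3
  -8 * (-1)^1 = 8
  constant: -9
Sum = 3 - 3 + 8 - 9 = -1


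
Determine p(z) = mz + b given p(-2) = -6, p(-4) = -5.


p(z) = mz + b. Using p(-2)=-6, p(-4)=-5:
m = (-6 + 5)/(-2 + 4) = -1/2 = -1/2
b = -6 - m*(-2) = -6 - 1 = -7
p(z) = -(1/2)z - 7


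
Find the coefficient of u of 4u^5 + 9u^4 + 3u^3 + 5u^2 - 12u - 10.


Read off the coefficient of u: -12


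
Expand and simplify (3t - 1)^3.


Expand (3t - 1)^3 by repeated multiplication:
  (3t - 1)^2 = 9t^2 - 6t + 1
= 27t^3 - 27t^2 + 9t - 1


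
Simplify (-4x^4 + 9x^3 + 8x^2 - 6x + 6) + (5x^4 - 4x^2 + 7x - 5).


Align terms by degree and add:
  -4x^4 + 9x^3 + 8x^2 - 6x + 6
+ 5x^4 - 4x^2 + 7x - 5
= x^4 + 9x^3 + 4x^2 + x + 1


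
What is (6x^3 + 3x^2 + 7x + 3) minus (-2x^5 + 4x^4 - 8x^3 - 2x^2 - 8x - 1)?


Distribute the minus sign:
  (6x^3 + 3x^2 + 7x + 3)
- (-2x^5 + 4x^4 - 8x^3 - 2x^2 - 8x - 1)
Negate second polynomial: 2x^5 - 4x^4 + 8x^3 + 2x^2 + 8x + 1
Add: 2x^5 - 4x^4 + 14x^3 + 5x^2 + 15x + 4


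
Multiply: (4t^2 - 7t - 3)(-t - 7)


Distribute each term of the first polynomial:
  (4t^2)(-t - 7) = -4t^3 - 28t^2
  (-7t)(-t - 7) = 7t^2 + 49t
  (-3)(-t - 7) = 3t + 21
Sum: -4t^3 - 21t^2 + 52t + 21


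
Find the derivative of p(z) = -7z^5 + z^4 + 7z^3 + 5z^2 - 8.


Apply the power rule term by term:
  d/dz(-7z^5) = -35z^4
  d/dz(z^4) = 4z^3
  d/dz(7z^3) = 21z^2
  d/dz(5z^2) = 10z
  d/dz(-8) = 0
p'(z) = -35z^4 + 4z^3 + 21z^2 + 10z


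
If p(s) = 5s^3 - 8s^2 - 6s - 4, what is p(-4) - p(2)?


p(-4) = -428
p(2) = -8
p(-4) - p(2) = -428 + 8 = -420


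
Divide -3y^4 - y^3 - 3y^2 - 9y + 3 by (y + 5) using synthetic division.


Synthetic division with c = -5. Coefficients: -3, -1, -3, -9, 3
Bring down -3.
  -3 * -5 = 15; 15 - 1 = 14
  14 * -5 = -70; -70 - 3 = -73
  -73 * -5 = 365; 365 - 9 = 356
  356 * -5 = -1780; -1780 + 3 = -1777
Quotient: -3y^3 + 14y^2 - 73y + 356, Remainder: -1777


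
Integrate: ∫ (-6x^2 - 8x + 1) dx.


Reverse power rule on each term:
  ∫ -6x^2 dx = -2x^3
  ∫ -8x dx = -4x^2
  ∫ 1 dx = x
F(x) = -2x^3 - 4x^2 + x + C


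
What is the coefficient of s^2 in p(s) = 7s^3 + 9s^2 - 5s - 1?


Read off the coefficient of s^2: 9


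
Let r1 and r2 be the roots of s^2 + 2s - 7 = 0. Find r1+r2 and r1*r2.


For as^2+bs+c=0: sum = -b/a, product = c/a.
a=1, b=2, c=-7
Sum = -(2)/1 = -2
Product = (-7)/1 = -7


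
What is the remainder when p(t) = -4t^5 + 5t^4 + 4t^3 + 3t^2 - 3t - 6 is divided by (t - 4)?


By the Remainder Theorem, the remainder equals p(4):
  -4*(4)^5 = -4096
  5*(4)^4 = 1280
  4*(4)^3 = 256
  3*(4)^2 = 48
  -3*(4)^1 = -12
  constant: -6
Sum: -4096 + 1280 + 256 + 48 - 12 - 6 = -2530


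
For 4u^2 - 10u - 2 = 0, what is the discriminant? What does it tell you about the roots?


D = b^2 - 4ac = (-10)^2 - 4(4)(-2) = 100 + 32 = 132
Since D > 0: two distinct irrational roots


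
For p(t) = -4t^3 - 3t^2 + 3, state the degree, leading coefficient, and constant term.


Highest power of t is 3, with coefficient -4. Constant term is 3.
Degree = 3, leading coefficient = -4, constant term = 3


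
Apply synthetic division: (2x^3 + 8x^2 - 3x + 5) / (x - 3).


Synthetic division with c = 3. Coefficients: 2, 8, -3, 5
Bring down 2.
  2 * 3 = 6; 6 + 8 = 14
  14 * 3 = 42; 42 - 3 = 39
  39 * 3 = 117; 117 + 5 = 122
Quotient: 2x^2 + 14x + 39, Remainder: 122


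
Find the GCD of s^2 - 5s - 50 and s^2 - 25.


Factor each:
  s^2 - 5s - 50 = (s + 5)(s - 10)
  s^2 - 25 = (s + 5)(s - 5)
Common monic factor: s + 5


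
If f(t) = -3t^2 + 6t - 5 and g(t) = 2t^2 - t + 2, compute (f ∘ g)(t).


Substitute g(t) into f:
f(g(t)) = -3*(2t^2 - t + 2)^2 + 6*(2t^2 - t + 2) + (-5)
(2t^2 - t + 2)^2 = 4t^4 - 4t^3 + 9t^2 - 4t + 4
Expand and combine: -12t^4 + 12t^3 - 15t^2 + 6t - 5


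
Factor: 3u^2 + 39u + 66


Roots satisfy r1 + r2 = -b/a = -13 and r1*r2 = c/a = 22.
So r1 = -2, r2 = -11.
3u^2 + 39u + 66 = 3(u - r1)(u - r2) = 3(u + 2)(u + 11)


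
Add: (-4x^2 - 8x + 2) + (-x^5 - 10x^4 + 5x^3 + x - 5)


Align terms by degree and add:
  -4x^2 - 8x + 2
  -x^5 - 10x^4 + 5x^3 + x - 5
= -x^5 - 10x^4 + 5x^3 - 4x^2 - 7x - 3


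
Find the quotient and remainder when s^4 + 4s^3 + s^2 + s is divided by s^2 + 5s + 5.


(s^4 + 4s^3 + s^2 + s) / (s^2 + 5s + 5)
Step 1: s^2 * (s^2 + 5s + 5) = s^4 + 5s^3 + 5s^2; subtract.
Step 2: -s * (s^2 + 5s + 5) = -s^3 - 5s^2 - 5s; subtract.
Step 3: 1 * (s^2 + 5s + 5) = s^2 + 5s + 5; subtract.
Quotient: s^2 - s + 1, Remainder: s - 5


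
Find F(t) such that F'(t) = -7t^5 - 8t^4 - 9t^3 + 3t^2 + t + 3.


Reverse power rule on each term:
  ∫ -7t^5 dt = -(7/6)t^6
  ∫ -8t^4 dt = -(8/5)t^5
  ∫ -9t^3 dt = -(9/4)t^4
  ∫ 3t^2 dt = t^3
  ∫ t dt = (1/2)t^2
  ∫ 3 dt = 3t
F(t) = -(7/6)t^6 - (8/5)t^5 - (9/4)t^4 + t^3 + (1/2)t^2 + 3t + C


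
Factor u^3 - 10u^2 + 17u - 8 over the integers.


Try integer roots (divisors of -8). u=1: p(1)=0.
Divide out (u - 1): quotient is u^2 - 9u + 8.
Factor the quadratic: (u - 8)(u - 1)
Result: (u - 1)(u - 8)(u - 1)


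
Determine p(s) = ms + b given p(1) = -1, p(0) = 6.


p(s) = ms + b. Using p(1)=-1, p(0)=6:
m = (-1 - 6)/(1) = -7/1 = -7
b = -1 - m*(1) = -1 + 7 = 6
p(s) = -7s + 6


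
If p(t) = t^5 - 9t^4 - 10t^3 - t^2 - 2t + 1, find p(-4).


Using direct substitution:
  1 * (-4)^5 = -1024
  -9 * (-4)^4 = -2304
  -10 * (-4)^3 = 640
  -1 * (-4)^2 = -16
  -2 * (-4)^1 = 8
  constant: 1
Sum = -1024 - 2304 + 640 - 16 + 8 + 1 = -2695


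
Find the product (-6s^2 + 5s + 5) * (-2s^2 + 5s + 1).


Distribute each term of the first polynomial:
  (-6s^2)(-2s^2 + 5s + 1) = 12s^4 - 30s^3 - 6s^2
  (5s)(-2s^2 + 5s + 1) = -10s^3 + 25s^2 + 5s
  (5)(-2s^2 + 5s + 1) = -10s^2 + 25s + 5
Sum: 12s^4 - 40s^3 + 9s^2 + 30s + 5


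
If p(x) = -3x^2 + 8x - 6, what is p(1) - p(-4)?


p(1) = -1
p(-4) = -86
p(1) - p(-4) = -1 + 86 = 85


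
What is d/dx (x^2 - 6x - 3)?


Apply the power rule term by term:
  d/dx(x^2) = 2x
  d/dx(-6x) = -6
  d/dx(-3) = 0
p'(x) = 2x - 6


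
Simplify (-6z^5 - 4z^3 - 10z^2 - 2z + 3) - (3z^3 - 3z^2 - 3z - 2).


Distribute the minus sign:
  (-6z^5 - 4z^3 - 10z^2 - 2z + 3)
- (3z^3 - 3z^2 - 3z - 2)
Negate second polynomial: -3z^3 + 3z^2 + 3z + 2
Add: -6z^5 - 7z^3 - 7z^2 + z + 5


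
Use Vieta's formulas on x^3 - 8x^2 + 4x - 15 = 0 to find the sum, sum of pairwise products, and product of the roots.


Monic cubic x^3+bx^2+cx+d=0: sum=-b, pairwise sum=c, product=-d.
b=-8, c=4, d=-15
r1+r2+r3 = 8
r1r2+r1r3+r2r3 = 4
r1r2r3 = 15


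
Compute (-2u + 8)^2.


Expand (-2u + 8)^2 by repeated multiplication:
= 4u^2 - 32u + 64


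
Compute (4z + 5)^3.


Expand (4z + 5)^3 by repeated multiplication:
  (4z + 5)^2 = 16z^2 + 40z + 25
= 64z^3 + 240z^2 + 300z + 125


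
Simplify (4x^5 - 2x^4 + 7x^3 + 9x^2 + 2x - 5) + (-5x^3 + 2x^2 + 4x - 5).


Align terms by degree and add:
  4x^5 - 2x^4 + 7x^3 + 9x^2 + 2x - 5
  -5x^3 + 2x^2 + 4x - 5
= 4x^5 - 2x^4 + 2x^3 + 11x^2 + 6x - 10


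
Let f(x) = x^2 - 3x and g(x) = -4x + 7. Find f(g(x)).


Substitute g(x) into f:
f(g(x)) = 1*(-4x + 7)^2 + (-3)*(-4x + 7)
(-4x + 7)^2 = 16x^2 - 56x + 49
Expand and combine: 16x^2 - 44x + 28


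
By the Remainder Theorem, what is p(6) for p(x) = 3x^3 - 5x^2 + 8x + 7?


By the Remainder Theorem, the remainder equals p(6):
  3*(6)^3 = 648
  -5*(6)^2 = -180
  8*(6)^1 = 48
  constant: 7
Sum: 648 - 180 + 48 + 7 = 523


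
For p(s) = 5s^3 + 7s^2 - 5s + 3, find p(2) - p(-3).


p(2) = 61
p(-3) = -54
p(2) - p(-3) = 61 + 54 = 115


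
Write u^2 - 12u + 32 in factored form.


Roots satisfy r1 + r2 = -b/a = 12 and r1*r2 = c/a = 32.
So r1 = 8, r2 = 4.
u^2 - 12u + 32 = (u - r1)(u - r2) = (u - 8)(u - 4)


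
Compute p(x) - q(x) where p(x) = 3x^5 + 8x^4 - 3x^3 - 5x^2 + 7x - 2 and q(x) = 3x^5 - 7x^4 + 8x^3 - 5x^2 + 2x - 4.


Distribute the minus sign:
  (3x^5 + 8x^4 - 3x^3 - 5x^2 + 7x - 2)
- (3x^5 - 7x^4 + 8x^3 - 5x^2 + 2x - 4)
Negate second polynomial: -3x^5 + 7x^4 - 8x^3 + 5x^2 - 2x + 4
Add: 15x^4 - 11x^3 + 5x + 2


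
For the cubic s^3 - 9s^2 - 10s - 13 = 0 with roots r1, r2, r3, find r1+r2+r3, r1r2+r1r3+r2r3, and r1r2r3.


Monic cubic s^3+bs^2+cs+d=0: sum=-b, pairwise sum=c, product=-d.
b=-9, c=-10, d=-13
r1+r2+r3 = 9
r1r2+r1r3+r2r3 = -10
r1r2r3 = 13


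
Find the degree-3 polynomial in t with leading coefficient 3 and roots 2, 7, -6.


p(t) = 3(t - 2)(t - 7)(t + 6)
Expand: 3t^3 - 9t^2 - 120t + 252


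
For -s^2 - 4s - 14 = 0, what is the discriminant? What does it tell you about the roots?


D = b^2 - 4ac = (-4)^2 - 4(-1)(-14) = 16 - 56 = -40
Since D < 0: two complex conjugate roots (no real roots)


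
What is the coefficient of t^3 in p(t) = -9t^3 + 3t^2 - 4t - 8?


Read off the coefficient of t^3: -9


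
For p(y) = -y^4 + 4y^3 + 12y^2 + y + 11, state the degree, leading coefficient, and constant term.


Highest power of y is 4, with coefficient -1. Constant term is 11.
Degree = 4, leading coefficient = -1, constant term = 11


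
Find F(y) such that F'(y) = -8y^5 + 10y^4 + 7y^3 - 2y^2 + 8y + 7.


Reverse power rule on each term:
  ∫ -8y^5 dy = -(4/3)y^6
  ∫ 10y^4 dy = 2y^5
  ∫ 7y^3 dy = (7/4)y^4
  ∫ -2y^2 dy = -(2/3)y^3
  ∫ 8y dy = 4y^2
  ∫ 7 dy = 7y
F(y) = -(4/3)y^6 + 2y^5 + (7/4)y^4 - (2/3)y^3 + 4y^2 + 7y + C


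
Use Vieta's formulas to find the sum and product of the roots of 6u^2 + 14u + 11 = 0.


For au^2+bu+c=0: sum = -b/a, product = c/a.
a=6, b=14, c=11
Sum = -(14)/6 = -7/3
Product = (11)/6 = 11/6


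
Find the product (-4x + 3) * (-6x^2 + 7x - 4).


Distribute each term of the first polynomial:
  (-4x)(-6x^2 + 7x - 4) = 24x^3 - 28x^2 + 16x
  (3)(-6x^2 + 7x - 4) = -18x^2 + 21x - 12
Sum: 24x^3 - 46x^2 + 37x - 12


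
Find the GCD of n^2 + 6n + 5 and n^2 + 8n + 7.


Factor each:
  n^2 + 6n + 5 = (n + 1)(n + 5)
  n^2 + 8n + 7 = (n + 1)(n + 7)
Common monic factor: n + 1


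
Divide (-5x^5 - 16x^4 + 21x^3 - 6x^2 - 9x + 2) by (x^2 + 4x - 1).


(-5x^5 - 16x^4 + 21x^3 - 6x^2 - 9x + 2) / (x^2 + 4x - 1)
Step 1: -5x^3 * (x^2 + 4x - 1) = -5x^5 - 20x^4 + 5x^3; subtract.
Step 2: 4x^2 * (x^2 + 4x - 1) = 4x^4 + 16x^3 - 4x^2; subtract.
Step 3: 0 * (x^2 + 4x - 1) = 0; subtract.
Step 4: -2 * (x^2 + 4x - 1) = -2x^2 - 8x + 2; subtract.
Quotient: -5x^3 + 4x^2 - 2, Remainder: -x


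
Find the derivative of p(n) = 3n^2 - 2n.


Apply the power rule term by term:
  d/dn(3n^2) = 6n
  d/dn(-2n) = -2
p'(n) = 6n - 2


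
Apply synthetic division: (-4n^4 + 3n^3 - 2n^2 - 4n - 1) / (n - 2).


Synthetic division with c = 2. Coefficients: -4, 3, -2, -4, -1
Bring down -4.
  -4 * 2 = -8; -8 + 3 = -5
  -5 * 2 = -10; -10 - 2 = -12
  -12 * 2 = -24; -24 - 4 = -28
  -28 * 2 = -56; -56 - 1 = -57
Quotient: -4n^3 - 5n^2 - 12n - 28, Remainder: -57


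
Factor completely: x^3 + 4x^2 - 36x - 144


Try integer roots (divisors of -144). x=-4: p(-4)=0.
Divide out (x + 4): quotient is x^2 - 36.
Factor the quadratic: (x - 6)(x + 6)
Result: (x + 4)(x - 6)(x + 6)


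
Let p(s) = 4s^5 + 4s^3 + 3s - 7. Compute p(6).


Using direct substitution:
  4 * (6)^5 = 31104
  0 * (6)^4 = 0
  4 * (6)^3 = 864
  0 * (6)^2 = 0
  3 * (6)^1 = 18
  constant: -7
Sum = 31104 + 0 + 864 + 0 + 18 - 7 = 31979


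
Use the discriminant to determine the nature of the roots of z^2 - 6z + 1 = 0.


D = b^2 - 4ac = (-6)^2 - 4(1)(1) = 36 - 4 = 32
Since D > 0: two distinct irrational roots


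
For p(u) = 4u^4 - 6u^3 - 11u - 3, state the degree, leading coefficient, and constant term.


Highest power of u is 4, with coefficient 4. Constant term is -3.
Degree = 4, leading coefficient = 4, constant term = -3


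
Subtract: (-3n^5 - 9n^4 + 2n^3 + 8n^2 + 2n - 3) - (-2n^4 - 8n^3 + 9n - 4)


Distribute the minus sign:
  (-3n^5 - 9n^4 + 2n^3 + 8n^2 + 2n - 3)
- (-2n^4 - 8n^3 + 9n - 4)
Negate second polynomial: 2n^4 + 8n^3 - 9n + 4
Add: -3n^5 - 7n^4 + 10n^3 + 8n^2 - 7n + 1


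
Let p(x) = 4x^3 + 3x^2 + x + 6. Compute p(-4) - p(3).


p(-4) = -206
p(3) = 144
p(-4) - p(3) = -206 - 144 = -350


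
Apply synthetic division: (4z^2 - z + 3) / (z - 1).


Synthetic division with c = 1. Coefficients: 4, -1, 3
Bring down 4.
  4 * 1 = 4; 4 - 1 = 3
  3 * 1 = 3; 3 + 3 = 6
Quotient: 4z + 3, Remainder: 6


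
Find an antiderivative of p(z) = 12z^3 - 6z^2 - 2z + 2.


Reverse power rule on each term:
  ∫ 12z^3 dz = 3z^4
  ∫ -6z^2 dz = -2z^3
  ∫ -2z dz = -z^2
  ∫ 2 dz = 2z
F(z) = 3z^4 - 2z^3 - z^2 + 2z + C


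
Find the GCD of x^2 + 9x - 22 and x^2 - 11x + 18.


Factor each:
  x^2 + 9x - 22 = (x - 2)(x + 11)
  x^2 - 11x + 18 = (x - 2)(x - 9)
Common monic factor: x - 2


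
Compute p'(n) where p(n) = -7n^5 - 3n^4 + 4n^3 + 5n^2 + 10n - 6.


Apply the power rule term by term:
  d/dn(-7n^5) = -35n^4
  d/dn(-3n^4) = -12n^3
  d/dn(4n^3) = 12n^2
  d/dn(5n^2) = 10n
  d/dn(10n) = 10
  d/dn(-6) = 0
p'(n) = -35n^4 - 12n^3 + 12n^2 + 10n + 10


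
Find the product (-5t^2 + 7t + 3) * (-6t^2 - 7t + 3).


Distribute each term of the first polynomial:
  (-5t^2)(-6t^2 - 7t + 3) = 30t^4 + 35t^3 - 15t^2
  (7t)(-6t^2 - 7t + 3) = -42t^3 - 49t^2 + 21t
  (3)(-6t^2 - 7t + 3) = -18t^2 - 21t + 9
Sum: 30t^4 - 7t^3 - 82t^2 + 9


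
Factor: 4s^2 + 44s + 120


Roots satisfy r1 + r2 = -b/a = -11 and r1*r2 = c/a = 30.
So r1 = -6, r2 = -5.
4s^2 + 44s + 120 = 4(s - r1)(s - r2) = 4(s + 6)(s + 5)


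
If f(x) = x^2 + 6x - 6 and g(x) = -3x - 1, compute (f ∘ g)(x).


Substitute g(x) into f:
f(g(x)) = 1*(-3x - 1)^2 + 6*(-3x - 1) + (-6)
(-3x - 1)^2 = 9x^2 + 6x + 1
Expand and combine: 9x^2 - 12x - 11


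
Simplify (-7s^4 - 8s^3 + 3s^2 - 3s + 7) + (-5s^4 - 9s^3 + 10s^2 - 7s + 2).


Align terms by degree and add:
  -7s^4 - 8s^3 + 3s^2 - 3s + 7
  -5s^4 - 9s^3 + 10s^2 - 7s + 2
= -12s^4 - 17s^3 + 13s^2 - 10s + 9


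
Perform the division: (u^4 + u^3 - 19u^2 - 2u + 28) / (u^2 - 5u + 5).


(u^4 + u^3 - 19u^2 - 2u + 28) / (u^2 - 5u + 5)
Step 1: u^2 * (u^2 - 5u + 5) = u^4 - 5u^3 + 5u^2; subtract.
Step 2: 6u * (u^2 - 5u + 5) = 6u^3 - 30u^2 + 30u; subtract.
Step 3: 6 * (u^2 - 5u + 5) = 6u^2 - 30u + 30; subtract.
Quotient: u^2 + 6u + 6, Remainder: -2u - 2


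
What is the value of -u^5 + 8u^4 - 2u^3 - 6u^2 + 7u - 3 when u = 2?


Using direct substitution:
  -1 * (2)^5 = -32
  8 * (2)^4 = 128
  -2 * (2)^3 = -16
  -6 * (2)^2 = -24
  7 * (2)^1 = 14
  constant: -3
Sum = -32 + 128 - 16 - 24 + 14 - 3 = 67


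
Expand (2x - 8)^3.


Expand (2x - 8)^3 by repeated multiplication:
  (2x - 8)^2 = 4x^2 - 32x + 64
= 8x^3 - 96x^2 + 384x - 512


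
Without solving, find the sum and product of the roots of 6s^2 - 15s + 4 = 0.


For as^2+bs+c=0: sum = -b/a, product = c/a.
a=6, b=-15, c=4
Sum = -(-15)/6 = 5/2
Product = (4)/6 = 2/3


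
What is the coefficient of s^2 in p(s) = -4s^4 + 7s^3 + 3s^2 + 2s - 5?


Read off the coefficient of s^2: 3


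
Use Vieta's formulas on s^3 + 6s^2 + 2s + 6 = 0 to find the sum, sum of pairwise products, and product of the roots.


Monic cubic s^3+bs^2+cs+d=0: sum=-b, pairwise sum=c, product=-d.
b=6, c=2, d=6
r1+r2+r3 = -6
r1r2+r1r3+r2r3 = 2
r1r2r3 = -6


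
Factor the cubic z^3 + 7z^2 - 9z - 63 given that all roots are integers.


Try integer roots (divisors of -63). z=3: p(3)=0.
Divide out (z - 3): quotient is z^2 + 10z + 21.
Factor the quadratic: (z + 3)(z + 7)
Result: (z - 3)(z + 3)(z + 7)


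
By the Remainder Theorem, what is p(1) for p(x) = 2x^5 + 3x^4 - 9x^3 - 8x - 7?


By the Remainder Theorem, the remainder equals p(1):
  2*(1)^5 = 2
  3*(1)^4 = 3
  -9*(1)^3 = -9
  0*(1)^2 = 0
  -8*(1)^1 = -8
  constant: -7
Sum: 2 + 3 - 9 + 0 - 8 - 7 = -19


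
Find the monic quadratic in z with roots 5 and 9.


p(z) = (z - 5)(z - 9)
Expand: z^2 - 14z + 45


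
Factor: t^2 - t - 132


Roots satisfy r1 + r2 = -b/a = 1 and r1*r2 = c/a = -132.
So r1 = 12, r2 = -11.
t^2 - t - 132 = (t - r1)(t - r2) = (t - 12)(t + 11)


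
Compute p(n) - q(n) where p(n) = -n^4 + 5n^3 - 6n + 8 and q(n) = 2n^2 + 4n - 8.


Distribute the minus sign:
  (-n^4 + 5n^3 - 6n + 8)
- (2n^2 + 4n - 8)
Negate second polynomial: -2n^2 - 4n + 8
Add: -n^4 + 5n^3 - 2n^2 - 10n + 16


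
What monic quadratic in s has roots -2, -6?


p(s) = (s + 2)(s + 6)
Expand: s^2 + 8s + 12


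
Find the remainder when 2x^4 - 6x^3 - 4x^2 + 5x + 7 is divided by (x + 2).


By the Remainder Theorem, the remainder equals p(-2):
  2*(-2)^4 = 32
  -6*(-2)^3 = 48
  -4*(-2)^2 = -16
  5*(-2)^1 = -10
  constant: 7
Sum: 32 + 48 - 16 - 10 + 7 = 61


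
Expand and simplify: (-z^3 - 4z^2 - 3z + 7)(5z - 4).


Distribute each term of the first polynomial:
  (-z^3)(5z - 4) = -5z^4 + 4z^3
  (-4z^2)(5z - 4) = -20z^3 + 16z^2
  (-3z)(5z - 4) = -15z^2 + 12z
  (7)(5z - 4) = 35z - 28
Sum: -5z^4 - 16z^3 + z^2 + 47z - 28


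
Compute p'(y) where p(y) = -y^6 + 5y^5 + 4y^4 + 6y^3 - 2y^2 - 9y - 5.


Apply the power rule term by term:
  d/dy(-y^6) = -6y^5
  d/dy(5y^5) = 25y^4
  d/dy(4y^4) = 16y^3
  d/dy(6y^3) = 18y^2
  d/dy(-2y^2) = -4y
  d/dy(-9y) = -9
  d/dy(-5) = 0
p'(y) = -6y^5 + 25y^4 + 16y^3 + 18y^2 - 4y - 9


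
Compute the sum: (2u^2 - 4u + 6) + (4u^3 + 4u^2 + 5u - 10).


Align terms by degree and add:
  2u^2 - 4u + 6
+ 4u^3 + 4u^2 + 5u - 10
= 4u^3 + 6u^2 + u - 4


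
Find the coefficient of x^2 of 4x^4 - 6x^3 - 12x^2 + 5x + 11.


Read off the coefficient of x^2: -12


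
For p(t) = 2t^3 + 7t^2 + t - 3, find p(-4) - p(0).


p(-4) = -23
p(0) = -3
p(-4) - p(0) = -23 + 3 = -20


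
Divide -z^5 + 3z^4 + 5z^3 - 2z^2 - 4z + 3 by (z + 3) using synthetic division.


Synthetic division with c = -3. Coefficients: -1, 3, 5, -2, -4, 3
Bring down -1.
  -1 * -3 = 3; 3 + 3 = 6
  6 * -3 = -18; -18 + 5 = -13
  -13 * -3 = 39; 39 - 2 = 37
  37 * -3 = -111; -111 - 4 = -115
  -115 * -3 = 345; 345 + 3 = 348
Quotient: -z^4 + 6z^3 - 13z^2 + 37z - 115, Remainder: 348


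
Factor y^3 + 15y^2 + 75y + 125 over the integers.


Try integer roots (divisors of 125). y=-5: p(-5)=0.
Divide out (y + 5): quotient is y^2 + 10y + 25.
Factor the quadratic: (y + 5)(y + 5)
Result: (y + 5)(y + 5)(y + 5)


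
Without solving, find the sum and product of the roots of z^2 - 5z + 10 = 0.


For az^2+bz+c=0: sum = -b/a, product = c/a.
a=1, b=-5, c=10
Sum = -(-5)/1 = 5
Product = (10)/1 = 10


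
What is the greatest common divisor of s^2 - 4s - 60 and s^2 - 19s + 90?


Factor each:
  s^2 - 4s - 60 = (s - 10)(s + 6)
  s^2 - 19s + 90 = (s - 10)(s - 9)
Common monic factor: s - 10


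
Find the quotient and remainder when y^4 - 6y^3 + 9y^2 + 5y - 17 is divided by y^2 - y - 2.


(y^4 - 6y^3 + 9y^2 + 5y - 17) / (y^2 - y - 2)
Step 1: y^2 * (y^2 - y - 2) = y^4 - y^3 - 2y^2; subtract.
Step 2: -5y * (y^2 - y - 2) = -5y^3 + 5y^2 + 10y; subtract.
Step 3: 6 * (y^2 - y - 2) = 6y^2 - 6y - 12; subtract.
Quotient: y^2 - 5y + 6, Remainder: y - 5


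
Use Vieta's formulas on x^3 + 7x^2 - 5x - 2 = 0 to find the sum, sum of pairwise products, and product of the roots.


Monic cubic x^3+bx^2+cx+d=0: sum=-b, pairwise sum=c, product=-d.
b=7, c=-5, d=-2
r1+r2+r3 = -7
r1r2+r1r3+r2r3 = -5
r1r2r3 = 2


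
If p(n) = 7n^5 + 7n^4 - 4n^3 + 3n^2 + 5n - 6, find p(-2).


Using direct substitution:
  7 * (-2)^5 = -224
  7 * (-2)^4 = 112
  -4 * (-2)^3 = 32
  3 * (-2)^2 = 12
  5 * (-2)^1 = -10
  constant: -6
Sum = -224 + 112 + 32 + 12 - 10 - 6 = -84


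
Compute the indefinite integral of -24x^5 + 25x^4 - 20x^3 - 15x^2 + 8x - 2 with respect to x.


Reverse power rule on each term:
  ∫ -24x^5 dx = -4x^6
  ∫ 25x^4 dx = 5x^5
  ∫ -20x^3 dx = -5x^4
  ∫ -15x^2 dx = -5x^3
  ∫ 8x dx = 4x^2
  ∫ -2 dx = -2x
F(x) = -4x^6 + 5x^5 - 5x^4 - 5x^3 + 4x^2 - 2x + C


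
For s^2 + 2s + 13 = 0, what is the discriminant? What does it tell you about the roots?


D = b^2 - 4ac = (2)^2 - 4(1)(13) = 4 - 52 = -48
Since D < 0: two complex conjugate roots (no real roots)


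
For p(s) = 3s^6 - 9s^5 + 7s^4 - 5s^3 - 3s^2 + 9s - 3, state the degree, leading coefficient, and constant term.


Highest power of s is 6, with coefficient 3. Constant term is -3.
Degree = 6, leading coefficient = 3, constant term = -3


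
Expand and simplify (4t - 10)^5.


Expand (4t - 10)^5 by repeated multiplication:
  (4t - 10)^2 = 16t^2 - 80t + 100
  (4t - 10)^3 = 64t^3 - 480t^2 + 1200t - 1000
  (4t - 10)^4 = 256t^4 - 2560t^3 + 9600t^2 - 16000t + 10000
= 1024t^5 - 12800t^4 + 64000t^3 - 160000t^2 + 200000t - 100000


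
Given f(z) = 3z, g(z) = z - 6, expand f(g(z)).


Substitute g(z) into f:
f(g(z)) = 3*(z - 6)
Expand and combine: 3z - 18


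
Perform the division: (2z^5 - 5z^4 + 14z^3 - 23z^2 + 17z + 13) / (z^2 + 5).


(2z^5 - 5z^4 + 14z^3 - 23z^2 + 17z + 13) / (z^2 + 5)
Step 1: 2z^3 * (z^2 + 5) = 2z^5 + 10z^3; subtract.
Step 2: -5z^2 * (z^2 + 5) = -5z^4 - 25z^2; subtract.
Step 3: 4z * (z^2 + 5) = 4z^3 + 20z; subtract.
Step 4: 2 * (z^2 + 5) = 2z^2 + 10; subtract.
Quotient: 2z^3 - 5z^2 + 4z + 2, Remainder: -3z + 3


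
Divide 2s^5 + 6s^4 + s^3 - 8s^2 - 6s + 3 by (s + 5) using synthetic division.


Synthetic division with c = -5. Coefficients: 2, 6, 1, -8, -6, 3
Bring down 2.
  2 * -5 = -10; -10 + 6 = -4
  -4 * -5 = 20; 20 + 1 = 21
  21 * -5 = -105; -105 - 8 = -113
  -113 * -5 = 565; 565 - 6 = 559
  559 * -5 = -2795; -2795 + 3 = -2792
Quotient: 2s^4 - 4s^3 + 21s^2 - 113s + 559, Remainder: -2792


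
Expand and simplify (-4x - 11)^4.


Expand (-4x - 11)^4 by repeated multiplication:
  (-4x - 11)^2 = 16x^2 + 88x + 121
  (-4x - 11)^3 = -64x^3 - 528x^2 - 1452x - 1331
= 256x^4 + 2816x^3 + 11616x^2 + 21296x + 14641


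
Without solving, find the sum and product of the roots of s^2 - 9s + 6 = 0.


For as^2+bs+c=0: sum = -b/a, product = c/a.
a=1, b=-9, c=6
Sum = -(-9)/1 = 9
Product = (6)/1 = 6


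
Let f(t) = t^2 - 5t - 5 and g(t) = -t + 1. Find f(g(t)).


Substitute g(t) into f:
f(g(t)) = 1*(-t + 1)^2 + (-5)*(-t + 1) + (-5)
(-t + 1)^2 = t^2 - 2t + 1
Expand and combine: t^2 + 3t - 9


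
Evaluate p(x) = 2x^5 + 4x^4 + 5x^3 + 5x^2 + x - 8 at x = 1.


Using direct substitution:
  2 * (1)^5 = 2
  4 * (1)^4 = 4
  5 * (1)^3 = 5
  5 * (1)^2 = 5
  1 * (1)^1 = 1
  constant: -8
Sum = 2 + 4 + 5 + 5 + 1 - 8 = 9


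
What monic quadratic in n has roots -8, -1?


p(n) = (n + 8)(n + 1)
Expand: n^2 + 9n + 8


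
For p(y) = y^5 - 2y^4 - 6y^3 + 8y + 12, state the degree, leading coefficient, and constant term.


Highest power of y is 5, with coefficient 1. Constant term is 12.
Degree = 5, leading coefficient = 1, constant term = 12


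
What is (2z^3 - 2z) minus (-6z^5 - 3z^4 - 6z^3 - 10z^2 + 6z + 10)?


Distribute the minus sign:
  (2z^3 - 2z)
- (-6z^5 - 3z^4 - 6z^3 - 10z^2 + 6z + 10)
Negate second polynomial: 6z^5 + 3z^4 + 6z^3 + 10z^2 - 6z - 10
Add: 6z^5 + 3z^4 + 8z^3 + 10z^2 - 8z - 10


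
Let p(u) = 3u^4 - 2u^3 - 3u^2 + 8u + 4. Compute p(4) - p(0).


p(4) = 628
p(0) = 4
p(4) - p(0) = 628 - 4 = 624


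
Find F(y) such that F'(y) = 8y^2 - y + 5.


Reverse power rule on each term:
  ∫ 8y^2 dy = (8/3)y^3
  ∫ -y dy = -(1/2)y^2
  ∫ 5 dy = 5y
F(y) = (8/3)y^3 - (1/2)y^2 + 5y + C


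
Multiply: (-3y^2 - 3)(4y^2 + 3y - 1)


Distribute each term of the first polynomial:
  (-3y^2)(4y^2 + 3y - 1) = -12y^4 - 9y^3 + 3y^2
  (-3)(4y^2 + 3y - 1) = -12y^2 - 9y + 3
Sum: -12y^4 - 9y^3 - 9y^2 - 9y + 3


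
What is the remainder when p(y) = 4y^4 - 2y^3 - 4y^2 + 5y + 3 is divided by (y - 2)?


By the Remainder Theorem, the remainder equals p(2):
  4*(2)^4 = 64
  -2*(2)^3 = -16
  -4*(2)^2 = -16
  5*(2)^1 = 10
  constant: 3
Sum: 64 - 16 - 16 + 10 + 3 = 45


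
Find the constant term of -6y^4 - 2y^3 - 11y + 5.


Read off the constant term: 5


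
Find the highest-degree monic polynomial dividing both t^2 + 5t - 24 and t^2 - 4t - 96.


Factor each:
  t^2 + 5t - 24 = (t + 8)(t - 3)
  t^2 - 4t - 96 = (t + 8)(t - 12)
Common monic factor: t + 8


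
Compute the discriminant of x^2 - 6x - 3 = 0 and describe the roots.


D = b^2 - 4ac = (-6)^2 - 4(1)(-3) = 36 + 12 = 48
Since D > 0: two distinct irrational roots


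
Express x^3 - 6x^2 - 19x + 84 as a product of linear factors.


Try integer roots (divisors of 84). x=7: p(7)=0.
Divide out (x - 7): quotient is x^2 + x - 12.
Factor the quadratic: (x + 4)(x - 3)
Result: (x - 7)(x + 4)(x - 3)


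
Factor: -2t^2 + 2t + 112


Roots satisfy r1 + r2 = -b/a = 1 and r1*r2 = c/a = -56.
So r1 = 8, r2 = -7.
-2t^2 + 2t + 112 = -2(t - r1)(t - r2) = -2(t - 8)(t + 7)


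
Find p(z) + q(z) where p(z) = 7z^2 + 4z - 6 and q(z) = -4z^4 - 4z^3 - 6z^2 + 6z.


Align terms by degree and add:
  7z^2 + 4z - 6
  -4z^4 - 4z^3 - 6z^2 + 6z
= -4z^4 - 4z^3 + z^2 + 10z - 6


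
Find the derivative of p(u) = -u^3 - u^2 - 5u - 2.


Apply the power rule term by term:
  d/du(-u^3) = -3u^2
  d/du(-u^2) = -2u
  d/du(-5u) = -5
  d/du(-2) = 0
p'(u) = -3u^2 - 2u - 5


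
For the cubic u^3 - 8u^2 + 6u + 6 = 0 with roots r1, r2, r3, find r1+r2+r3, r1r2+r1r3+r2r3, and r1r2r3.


Monic cubic u^3+bu^2+cu+d=0: sum=-b, pairwise sum=c, product=-d.
b=-8, c=6, d=6
r1+r2+r3 = 8
r1r2+r1r3+r2r3 = 6
r1r2r3 = -6


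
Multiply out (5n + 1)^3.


Expand (5n + 1)^3 by repeated multiplication:
  (5n + 1)^2 = 25n^2 + 10n + 1
= 125n^3 + 75n^2 + 15n + 1


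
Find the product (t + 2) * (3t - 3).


Distribute each term of the first polynomial:
  (t)(3t - 3) = 3t^2 - 3t
  (2)(3t - 3) = 6t - 6
Sum: 3t^2 + 3t - 6


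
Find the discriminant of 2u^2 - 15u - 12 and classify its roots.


D = b^2 - 4ac = (-15)^2 - 4(2)(-12) = 225 + 96 = 321
Since D > 0: two distinct irrational roots


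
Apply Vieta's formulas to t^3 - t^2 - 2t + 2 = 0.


Monic cubic t^3+bt^2+ct+d=0: sum=-b, pairwise sum=c, product=-d.
b=-1, c=-2, d=2
r1+r2+r3 = 1
r1r2+r1r3+r2r3 = -2
r1r2r3 = -2


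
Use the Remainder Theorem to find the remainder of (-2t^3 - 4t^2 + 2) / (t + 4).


By the Remainder Theorem, the remainder equals p(-4):
  -2*(-4)^3 = 128
  -4*(-4)^2 = -64
  0*(-4)^1 = 0
  constant: 2
Sum: 128 - 64 + 0 + 2 = 66


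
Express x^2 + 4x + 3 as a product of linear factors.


Roots satisfy r1 + r2 = -b/a = -4 and r1*r2 = c/a = 3.
So r1 = -1, r2 = -3.
x^2 + 4x + 3 = (x - r1)(x - r2) = (x + 1)(x + 3)


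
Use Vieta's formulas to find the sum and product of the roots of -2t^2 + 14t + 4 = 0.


For at^2+bt+c=0: sum = -b/a, product = c/a.
a=-2, b=14, c=4
Sum = -(14)/-2 = 7
Product = (4)/-2 = -2


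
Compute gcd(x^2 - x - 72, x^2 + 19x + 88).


Factor each:
  x^2 - x - 72 = (x + 8)(x - 9)
  x^2 + 19x + 88 = (x + 8)(x + 11)
Common monic factor: x + 8


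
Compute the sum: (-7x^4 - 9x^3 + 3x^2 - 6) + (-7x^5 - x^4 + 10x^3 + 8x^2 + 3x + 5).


Align terms by degree and add:
  -7x^4 - 9x^3 + 3x^2 - 6
  -7x^5 - x^4 + 10x^3 + 8x^2 + 3x + 5
= -7x^5 - 8x^4 + x^3 + 11x^2 + 3x - 1
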